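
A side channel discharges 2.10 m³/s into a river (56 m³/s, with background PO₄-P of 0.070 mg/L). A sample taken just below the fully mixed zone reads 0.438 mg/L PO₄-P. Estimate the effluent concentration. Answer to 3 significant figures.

Mass balance: 56.00·0.07000 + 2.100·Cₑ = 58.10·0.4380
→ Cₑ = (58.10·0.4380 − 56.00·0.07000) / 2.100 = 10.25 mg/L.

10.3 mg/L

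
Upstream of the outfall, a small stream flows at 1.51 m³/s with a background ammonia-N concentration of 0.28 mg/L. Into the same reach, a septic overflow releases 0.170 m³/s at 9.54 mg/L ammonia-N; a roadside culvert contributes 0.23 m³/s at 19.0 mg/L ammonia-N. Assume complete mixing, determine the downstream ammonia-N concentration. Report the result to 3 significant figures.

Conservation of mass: C = (1.510·0.2800 + 0.1700·9.540 + 0.2300·19.00) / 1.910 = 6.415/1.910 = 3.358 mg/L.

3.36 mg/L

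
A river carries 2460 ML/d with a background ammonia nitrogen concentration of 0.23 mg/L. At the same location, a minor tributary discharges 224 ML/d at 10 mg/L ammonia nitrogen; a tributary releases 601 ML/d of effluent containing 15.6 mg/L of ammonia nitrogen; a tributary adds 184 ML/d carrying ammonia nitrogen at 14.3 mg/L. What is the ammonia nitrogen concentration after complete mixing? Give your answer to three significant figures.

4.27 mg/L

Mixed concentration C = ΣQC/ΣQ = (2460·0.2300 + 224.0·10.00 + 601.0·15.60 + 184.0·14.30) / 3469 = 14810/3469 = 4.270 mg/L.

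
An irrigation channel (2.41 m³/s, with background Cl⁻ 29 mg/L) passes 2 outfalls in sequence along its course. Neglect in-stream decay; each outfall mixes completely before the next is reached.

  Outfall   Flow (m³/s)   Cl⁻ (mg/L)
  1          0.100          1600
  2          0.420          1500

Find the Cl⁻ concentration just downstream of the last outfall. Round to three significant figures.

293 mg/L

Below outfall 1: Q → 2.510 m³/s, C = (2.410·29.00 + 0.1000·1600)/2.510 = 91.59 mg/L.
Below outfall 2: Q → 2.930 m³/s, C = (2.510·91.59 + 0.4200·1500)/2.930 = 293.5 mg/L.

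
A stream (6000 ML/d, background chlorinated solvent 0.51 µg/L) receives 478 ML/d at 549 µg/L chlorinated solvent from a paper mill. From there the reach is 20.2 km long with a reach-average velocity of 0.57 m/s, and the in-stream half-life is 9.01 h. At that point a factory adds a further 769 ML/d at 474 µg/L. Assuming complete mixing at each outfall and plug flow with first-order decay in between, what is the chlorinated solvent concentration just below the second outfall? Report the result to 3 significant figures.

67.5 µg/L

Mixed concentration C = ΣQC/ΣQ = (6000·0.5100 + 478.0·549.0) / 6478 = 265500/6478 = 40.98 µg/L; combined flow 6478 ML/d.
Travel time t = 20.2·1000 / 0.57 = 35440 s = 9.844 h.
Half-life 9.01 h → k = ln 2 / 9.01 = 0.07693 h⁻¹ = 1.846 d⁻¹.
Applying C = C₀e^(−kt): 40.98 × 0.4689 = 19.22 µg/L.
Second outfall: C = (6478·19.22 + 769.0·474.0)/7247 = 67.48 µg/L.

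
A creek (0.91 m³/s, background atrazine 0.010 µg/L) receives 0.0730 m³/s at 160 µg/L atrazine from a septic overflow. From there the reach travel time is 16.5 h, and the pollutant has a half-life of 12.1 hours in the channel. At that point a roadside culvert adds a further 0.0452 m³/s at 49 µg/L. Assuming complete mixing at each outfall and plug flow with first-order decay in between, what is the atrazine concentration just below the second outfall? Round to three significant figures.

Conservation of mass: C = (0.9100·0.01000 + 0.07300·160.0) / 0.9830 = 11.69/0.9830 = 11.89 µg/L; combined flow 0.9830 m³/s.
Half-life 12.1 h → k = ln 2 / 12.1 = 0.05728 h⁻¹ = 1.375 d⁻¹.
Decay over the reach: 11.89·exp(−kt) = 11.89·0.3886 = 4.621 µg/L.
At the second outfall, C = (0.9830·4.621 + 0.04520·49.00) / (0.9830 + 0.04520) = 6.572 µg/L.

6.57 µg/L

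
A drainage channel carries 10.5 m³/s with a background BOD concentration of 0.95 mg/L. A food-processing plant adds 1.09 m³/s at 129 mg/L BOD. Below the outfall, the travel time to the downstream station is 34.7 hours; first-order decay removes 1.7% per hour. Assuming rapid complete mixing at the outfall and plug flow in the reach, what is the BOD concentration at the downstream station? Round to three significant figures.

7.17 mg/L

Mass balance: C = (10.50·0.9500 + 1.090·129.0) / 11.59 = 150.6/11.59 = 12.99 mg/L.
1.7%/h lost → k = −ln(1 − 0.017) = 0.01715 h⁻¹.
After decay, C = 12.99 × e^(−kt) = 12.99 × 0.5516 = 7.166 mg/L.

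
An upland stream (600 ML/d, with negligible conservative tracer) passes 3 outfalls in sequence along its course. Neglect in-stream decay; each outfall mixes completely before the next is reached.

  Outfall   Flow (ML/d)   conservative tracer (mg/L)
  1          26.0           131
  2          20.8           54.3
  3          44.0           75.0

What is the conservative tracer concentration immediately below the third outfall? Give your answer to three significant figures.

11.3 mg/L

After outfall 1: Q = 600.0 + 26.00 = 626.0 ML/d; C = (600.0·0 + 26.00·131.0)/626.0 = 5.441 mg/L.
After outfall 2: Q = 626.0 + 20.80 = 646.8 ML/d; C = (626.0·5.441 + 20.80·54.30)/646.8 = 7.012 mg/L.
After outfall 3: Q = 646.8 + 44.00 = 690.8 ML/d; C = (646.8·7.012 + 44.00·75.00)/690.8 = 11.34 mg/L.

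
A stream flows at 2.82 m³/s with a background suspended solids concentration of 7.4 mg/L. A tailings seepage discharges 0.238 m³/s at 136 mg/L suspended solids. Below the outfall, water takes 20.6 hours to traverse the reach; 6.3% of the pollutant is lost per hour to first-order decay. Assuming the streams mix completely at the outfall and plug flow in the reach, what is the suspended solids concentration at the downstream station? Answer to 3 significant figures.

4.56 mg/L

Conservation of mass: C = (2.820·7.400 + 0.2380·136.0) / 3.058 = 53.24/3.058 = 17.41 mg/L.
6.3%/h lost → k = −ln(1 − 0.063) = 0.06507 h⁻¹.
Decay over the reach: 17.41·exp(−kt) = 17.41·0.2617 = 4.556 mg/L.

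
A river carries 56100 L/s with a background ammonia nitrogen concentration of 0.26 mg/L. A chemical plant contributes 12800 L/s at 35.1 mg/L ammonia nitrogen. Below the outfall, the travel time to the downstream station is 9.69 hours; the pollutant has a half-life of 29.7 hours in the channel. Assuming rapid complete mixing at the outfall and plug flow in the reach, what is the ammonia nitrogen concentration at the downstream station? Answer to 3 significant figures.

Conservation of mass: C = (56100·0.2600 + 12800·35.10) / 68900 = 463900/68900 = 6.732 mg/L.
Half-life 29.7 h → k = ln 2 / 29.7 = 0.02334 h⁻¹ = 0.5601 d⁻¹.
First-order decay: C = 6.732·exp(−k·t) = 6.732·0.7976 = 5.370 mg/L.

5.37 mg/L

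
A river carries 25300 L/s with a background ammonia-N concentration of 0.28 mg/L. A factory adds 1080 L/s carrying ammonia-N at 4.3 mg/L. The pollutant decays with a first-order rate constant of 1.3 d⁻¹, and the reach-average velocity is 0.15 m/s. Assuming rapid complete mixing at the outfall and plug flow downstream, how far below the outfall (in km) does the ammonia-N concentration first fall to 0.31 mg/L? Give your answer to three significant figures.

3.59 km

Mass balance: C = (25300·0.2800 + 1080·4.300) / 26380 = 11730/26380 = 0.4446 mg/L.
Set 0.4446·exp(−k·t) = 0.31 → t = ln(0.4446/0.31)/k = 23960 s = 6.656 h.
Distance = v·t = 0.15·23960 = 3594 m = 3.594 km.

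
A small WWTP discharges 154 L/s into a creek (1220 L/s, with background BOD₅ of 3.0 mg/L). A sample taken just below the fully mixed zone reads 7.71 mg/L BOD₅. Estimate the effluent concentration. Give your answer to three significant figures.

45.0 mg/L

Mass balance: 1220·3.000 + 154.0·Cₑ = 1374·7.710
→ Cₑ = (1374·7.710 − 1220·3.000) / 154.0 = 45.02 mg/L.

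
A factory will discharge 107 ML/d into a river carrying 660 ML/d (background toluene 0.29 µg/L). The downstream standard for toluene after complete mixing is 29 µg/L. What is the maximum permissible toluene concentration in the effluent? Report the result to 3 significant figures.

At the limit, (Qr·Cr + Qe·Cₑ)/(Qr + Qe) = 29:
Cₑ = (767.0·29 − 660.0·0.2900) / 107.0 = 206.1 µg/L.

206 µg/L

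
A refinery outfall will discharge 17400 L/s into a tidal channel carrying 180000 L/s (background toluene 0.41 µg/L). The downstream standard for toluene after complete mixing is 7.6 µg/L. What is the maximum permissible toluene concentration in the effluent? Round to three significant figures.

82.0 µg/L

At the limit, (Qr·Cr + Qe·Cₑ)/(Qr + Qe) = 7.6:
Cₑ = (197400·7.6 − 180000·0.4100) / 17400 = 81.98 µg/L.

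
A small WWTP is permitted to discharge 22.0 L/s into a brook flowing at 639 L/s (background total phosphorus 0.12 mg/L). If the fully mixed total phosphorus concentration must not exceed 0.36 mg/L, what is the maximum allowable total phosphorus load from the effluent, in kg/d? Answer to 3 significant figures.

Mass balance at the limit: 639.0·0.1200 + 22.00·Cₑ = 661.0·0.36 → Cₑ = 7.331 mg/L.
22.00 L/s = 0.02200 m³/s. Load = 0.02200 m³/s × 7.331 g/m³ × 86 400 s/d = 13.93 kg/d.

13.9 kg/d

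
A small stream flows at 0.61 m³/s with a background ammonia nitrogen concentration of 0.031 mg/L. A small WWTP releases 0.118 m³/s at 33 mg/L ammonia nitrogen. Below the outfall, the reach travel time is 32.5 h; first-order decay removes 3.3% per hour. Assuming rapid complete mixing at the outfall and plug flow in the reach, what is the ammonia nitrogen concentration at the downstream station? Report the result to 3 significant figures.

1.81 mg/L

Mixed concentration C = ΣQC/ΣQ = (0.6100·0.03100 + 0.1180·33.00) / 0.7280 = 3.913/0.7280 = 5.375 mg/L.
3.3%/h lost → k = −ln(1 − 0.033) = 0.03356 h⁻¹.
First-order decay: C = 5.375·exp(−k·t) = 5.375·0.3360 = 1.806 mg/L.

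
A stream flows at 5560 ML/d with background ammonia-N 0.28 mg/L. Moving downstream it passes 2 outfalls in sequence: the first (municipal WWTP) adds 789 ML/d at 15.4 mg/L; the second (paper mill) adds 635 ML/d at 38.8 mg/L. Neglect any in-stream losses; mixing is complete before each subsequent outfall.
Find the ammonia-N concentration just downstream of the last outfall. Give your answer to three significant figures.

Outfall 1: combined Q = 6349 ML/d; C = (5560·0.2800 + 789.0·15.40)/6349 = 2.159 mg/L.
Outfall 2: combined Q = 6984 ML/d; C = (6349·2.159 + 635.0·38.80)/6984 = 5.490 mg/L.

5.49 mg/L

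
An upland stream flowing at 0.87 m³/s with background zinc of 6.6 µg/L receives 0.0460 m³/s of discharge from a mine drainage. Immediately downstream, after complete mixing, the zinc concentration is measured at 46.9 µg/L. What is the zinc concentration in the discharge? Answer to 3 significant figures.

Mass balance: 0.8700·6.600 + 0.04600·Cₑ = 0.9160·46.90
→ Cₑ = (0.9160·46.90 − 0.8700·6.600) / 0.04600 = 809.1 µg/L.

809 µg/L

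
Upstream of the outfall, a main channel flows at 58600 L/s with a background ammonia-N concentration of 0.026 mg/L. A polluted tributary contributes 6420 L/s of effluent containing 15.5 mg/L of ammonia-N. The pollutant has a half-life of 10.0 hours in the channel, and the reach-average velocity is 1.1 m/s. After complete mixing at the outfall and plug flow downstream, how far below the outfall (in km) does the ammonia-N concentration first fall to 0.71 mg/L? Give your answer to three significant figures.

Flow-weighted average: C = (58600·0.02600 + 6420·15.50) / 65020 = 101000/65020 = 1.554 mg/L.
Half-life 10.0 h → k = ln 2 / 10.0 = 0.06931 h⁻¹ = 1.664 d⁻¹.
Set 1.554·exp(−k·t) = 0.71 → t = ln(1.554/0.71)/k = 40680 s = 11.30 h.
Distance = v·t = 1.1·40680 = 44750 m = 44.75 km.

44.7 km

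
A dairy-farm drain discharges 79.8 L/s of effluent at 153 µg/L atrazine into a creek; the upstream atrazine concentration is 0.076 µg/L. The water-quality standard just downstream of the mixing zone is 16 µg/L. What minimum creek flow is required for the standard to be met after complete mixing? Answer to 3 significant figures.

Set C_mix = 16: (Q·0.07600 + 79.80·153.0) / (Q + 79.80) = 16
→ Q = 79.80·(153.0 − 16)/(16 − 0.07600) = 686.5 L/s.

687 L/s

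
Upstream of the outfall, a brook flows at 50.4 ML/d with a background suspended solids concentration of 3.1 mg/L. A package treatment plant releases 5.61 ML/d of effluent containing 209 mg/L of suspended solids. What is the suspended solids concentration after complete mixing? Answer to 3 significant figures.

23.7 mg/L

After mixing, C = (50.40·3.100 + 5.610·209.0) / 56.01 = 1329/56.01 = 23.72 mg/L.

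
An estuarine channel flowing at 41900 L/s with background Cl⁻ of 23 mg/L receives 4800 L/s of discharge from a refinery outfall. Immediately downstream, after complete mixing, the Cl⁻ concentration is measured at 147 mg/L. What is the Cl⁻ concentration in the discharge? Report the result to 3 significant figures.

1230 mg/L

Mass balance: 41900·23.00 + 4800·Cₑ = 46700·147.0
→ Cₑ = (46700·147.0 − 41900·23.00) / 4800 = 1229 mg/L.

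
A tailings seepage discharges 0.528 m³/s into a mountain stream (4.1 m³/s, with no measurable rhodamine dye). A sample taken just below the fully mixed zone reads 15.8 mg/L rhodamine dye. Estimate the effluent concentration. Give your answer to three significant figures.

138 mg/L

Mass balance: 4.100·0 + 0.5280·Cₑ = 4.628·15.80
→ Cₑ = (4.628·15.80 − 4.100·0) / 0.5280 = 138.5 mg/L.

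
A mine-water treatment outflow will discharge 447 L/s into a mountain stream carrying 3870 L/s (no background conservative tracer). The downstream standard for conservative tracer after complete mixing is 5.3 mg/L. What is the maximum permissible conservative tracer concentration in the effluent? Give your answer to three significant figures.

At the limit, (Qr·Cr + Qe·Cₑ)/(Qr + Qe) = 5.3:
Cₑ = (4317·5.3 − 3870·0) / 447.0 = 51.19 mg/L.

51.2 mg/L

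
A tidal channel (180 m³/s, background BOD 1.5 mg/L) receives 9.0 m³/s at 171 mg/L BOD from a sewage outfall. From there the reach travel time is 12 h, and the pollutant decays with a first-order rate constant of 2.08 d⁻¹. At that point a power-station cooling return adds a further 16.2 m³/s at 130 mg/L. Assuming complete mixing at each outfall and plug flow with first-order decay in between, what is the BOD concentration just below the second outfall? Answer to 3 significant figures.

Mass balance: C = (180.0·1.500 + 9.000·171.0) / 189.0 = 1809/189.0 = 9.571 mg/L; combined flow 189.0 m³/s.
After decay, C = 9.571 × e^(−kt) = 9.571 × 0.3535 = 3.383 mg/L.
At the second outfall, C = (189.0·3.383 + 16.20·130.0) / (189.0 + 16.20) = 13.38 mg/L.

13.4 mg/L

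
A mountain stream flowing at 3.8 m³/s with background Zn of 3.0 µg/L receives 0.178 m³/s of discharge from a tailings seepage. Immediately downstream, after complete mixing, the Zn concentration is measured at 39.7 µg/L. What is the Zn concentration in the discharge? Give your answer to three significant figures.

823 µg/L

Mass balance: 3.800·3.000 + 0.1780·Cₑ = 3.978·39.70
→ Cₑ = (3.978·39.70 − 3.800·3.000) / 0.1780 = 823.2 µg/L.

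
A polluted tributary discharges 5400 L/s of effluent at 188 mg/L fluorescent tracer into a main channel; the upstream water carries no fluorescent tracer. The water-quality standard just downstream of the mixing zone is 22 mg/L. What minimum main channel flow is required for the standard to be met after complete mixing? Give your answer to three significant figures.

Set C_mix = 22: (Q·0 + 5400·188.0) / (Q + 5400) = 22
→ Q = 5400·(188.0 − 22)/(22 − 0) = 40750 L/s.

40700 L/s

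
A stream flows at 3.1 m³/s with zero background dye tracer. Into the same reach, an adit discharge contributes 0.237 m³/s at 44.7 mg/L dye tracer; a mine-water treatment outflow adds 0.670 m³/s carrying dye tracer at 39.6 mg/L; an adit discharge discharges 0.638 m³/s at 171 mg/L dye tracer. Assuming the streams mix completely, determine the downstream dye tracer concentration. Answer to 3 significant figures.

31.5 mg/L

Mixed concentration C = ΣQC/ΣQ = (3.100·0 + 0.2370·44.70 + 0.6700·39.60 + 0.6380·171.0) / 4.645 = 146.2/4.645 = 31.48 mg/L.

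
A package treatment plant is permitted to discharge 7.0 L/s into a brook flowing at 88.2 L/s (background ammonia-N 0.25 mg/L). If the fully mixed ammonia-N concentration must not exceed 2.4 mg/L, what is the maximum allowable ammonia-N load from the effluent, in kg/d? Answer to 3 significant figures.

17.8 kg/d

Mass balance at the limit: 88.20·0.2500 + 7.000·Cₑ = 95.20·2.4 → Cₑ = 29.49 mg/L.
7.000 L/s = 0.007000 m³/s. Load = 0.007000 m³/s × 29.49 g/m³ × 86 400 s/d = 17.84 kg/d.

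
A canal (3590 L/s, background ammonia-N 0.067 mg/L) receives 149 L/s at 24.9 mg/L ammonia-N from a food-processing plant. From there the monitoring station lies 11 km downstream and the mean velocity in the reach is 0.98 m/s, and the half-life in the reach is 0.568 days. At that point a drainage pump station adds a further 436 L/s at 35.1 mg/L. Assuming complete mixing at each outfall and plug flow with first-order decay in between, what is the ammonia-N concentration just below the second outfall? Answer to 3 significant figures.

4.47 mg/L

Mass balance: C = (3590·0.06700 + 149.0·24.90) / 3739 = 3951/3739 = 1.057 mg/L; combined flow 3739 L/s.
Travel time t = 11·1000 / 0.98 = 11220 s = 3.118 h.
Half-life 0.568 d → k = ln 2 / 0.568 = 1.220 d⁻¹.
First-order decay: C = 1.057·exp(−k·t) = 1.057·0.8534 = 0.9017 mg/L.
Second outfall: C = (3739·0.9017 + 436.0·35.10)/4175 = 4.473 mg/L.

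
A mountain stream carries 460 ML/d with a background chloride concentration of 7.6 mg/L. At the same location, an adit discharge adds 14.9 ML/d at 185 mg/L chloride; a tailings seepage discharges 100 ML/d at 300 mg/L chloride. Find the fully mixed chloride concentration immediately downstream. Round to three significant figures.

63.1 mg/L

After mixing, C = (460.0·7.600 + 14.90·185.0 + 100.0·300.0) / 574.9 = 36250/574.9 = 63.06 mg/L.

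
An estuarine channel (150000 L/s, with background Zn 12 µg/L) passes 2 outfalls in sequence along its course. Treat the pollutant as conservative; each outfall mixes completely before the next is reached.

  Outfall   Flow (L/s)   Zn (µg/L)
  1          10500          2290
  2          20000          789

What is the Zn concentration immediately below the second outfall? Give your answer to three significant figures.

After outfall 1: Q = 150000 + 10500 = 160500 L/s; C = (150000·12.00 + 10500·2290)/160500 = 161.0 µg/L.
After outfall 2: Q = 160500 + 20000 = 180500 L/s; C = (160500·161.0 + 20000·789.0)/180500 = 230.6 µg/L.

231 µg/L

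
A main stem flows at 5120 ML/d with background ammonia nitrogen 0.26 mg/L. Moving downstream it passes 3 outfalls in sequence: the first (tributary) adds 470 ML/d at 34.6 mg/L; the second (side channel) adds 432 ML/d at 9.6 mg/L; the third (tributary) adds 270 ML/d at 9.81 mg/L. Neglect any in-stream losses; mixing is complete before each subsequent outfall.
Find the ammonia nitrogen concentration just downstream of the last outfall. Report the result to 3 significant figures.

Below outfall 1: Q → 5590 ML/d, C = (5120·0.2600 + 470.0·34.60)/5590 = 3.147 mg/L.
Below outfall 2: Q → 6022 ML/d, C = (5590·3.147 + 432.0·9.600)/6022 = 3.610 mg/L.
Below outfall 3: Q → 6292 ML/d, C = (6022·3.610 + 270.0·9.810)/6292 = 3.876 mg/L.

3.88 mg/L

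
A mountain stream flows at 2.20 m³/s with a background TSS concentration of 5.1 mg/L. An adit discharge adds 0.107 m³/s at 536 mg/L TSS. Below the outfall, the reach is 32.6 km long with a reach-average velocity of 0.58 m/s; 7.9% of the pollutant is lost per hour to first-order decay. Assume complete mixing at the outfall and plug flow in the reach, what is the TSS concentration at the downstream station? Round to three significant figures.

Mixed concentration C = ΣQC/ΣQ = (2.200·5.100 + 0.1070·536.0) / 2.307 = 68.57/2.307 = 29.72 mg/L.
Travel time t = 32.6·1000 / 0.58 = 56210 s = 15.61 h.
7.9%/h lost → k = −ln(1 − 0.079) = 0.08230 h⁻¹.
First-order decay: C = 29.72·exp(−k·t) = 29.72·0.2767 = 8.224 mg/L.

8.22 mg/L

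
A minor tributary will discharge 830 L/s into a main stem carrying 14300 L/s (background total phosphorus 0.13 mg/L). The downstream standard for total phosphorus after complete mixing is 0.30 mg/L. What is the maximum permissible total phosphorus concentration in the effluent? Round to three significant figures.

3.23 mg/L

At the limit, (Qr·Cr + Qe·Cₑ)/(Qr + Qe) = 0.30:
Cₑ = (15130·0.30 − 14300·0.1300) / 830.0 = 3.229 mg/L.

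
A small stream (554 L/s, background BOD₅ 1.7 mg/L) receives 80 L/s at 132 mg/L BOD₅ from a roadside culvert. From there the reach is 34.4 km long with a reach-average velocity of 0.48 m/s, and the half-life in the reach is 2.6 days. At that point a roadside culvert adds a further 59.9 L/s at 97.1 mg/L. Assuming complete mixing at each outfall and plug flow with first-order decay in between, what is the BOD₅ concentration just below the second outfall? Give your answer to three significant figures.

Flow-weighted average: C = (554.0·1.700 + 80.00·132.0) / 634.0 = 11500/634.0 = 18.14 mg/L; combined flow 634.0 L/s.
Travel time t = 34.4·1000 / 0.48 = 71670 s = 19.91 h.
Half-life 2.6 d → k = ln 2 / 2.6 = 0.2666 d⁻¹.
Decay over the reach: 18.14·exp(−kt) = 18.14·0.8016 = 14.54 mg/L.
Second outfall: C = (634.0·14.54 + 59.90·97.10)/693.9 = 21.67 mg/L.

21.7 mg/L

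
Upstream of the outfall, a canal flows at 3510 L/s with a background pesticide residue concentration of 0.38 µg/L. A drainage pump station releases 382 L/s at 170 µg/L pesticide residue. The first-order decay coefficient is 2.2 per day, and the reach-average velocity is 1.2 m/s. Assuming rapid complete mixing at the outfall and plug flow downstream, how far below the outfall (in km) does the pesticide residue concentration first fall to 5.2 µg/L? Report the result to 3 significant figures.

Mass balance: C = (3510·0.3800 + 382.0·170.0) / 3892 = 66270/3892 = 17.03 µg/L.
Set 17.03·exp(−k·t) = 5.2 → t = ln(17.03/5.2)/k = 46590 s = 12.94 h.
Distance = v·t = 1.2·46590 = 55900 m = 55.90 km.

55.9 km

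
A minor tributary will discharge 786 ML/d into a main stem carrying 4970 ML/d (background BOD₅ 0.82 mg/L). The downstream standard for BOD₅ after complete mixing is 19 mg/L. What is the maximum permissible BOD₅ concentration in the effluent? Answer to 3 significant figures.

134 mg/L

At the limit, (Qr·Cr + Qe·Cₑ)/(Qr + Qe) = 19:
Cₑ = (5756·19 − 4970·0.8200) / 786.0 = 134.0 mg/L.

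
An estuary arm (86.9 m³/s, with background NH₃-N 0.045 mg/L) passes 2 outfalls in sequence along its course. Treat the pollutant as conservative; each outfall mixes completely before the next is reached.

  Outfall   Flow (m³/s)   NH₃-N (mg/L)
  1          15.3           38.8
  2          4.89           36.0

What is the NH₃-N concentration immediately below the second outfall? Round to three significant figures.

After outfall 1: Q = 86.90 + 15.30 = 102.2 m³/s; C = (86.90·0.04500 + 15.30·38.80)/102.2 = 5.847 mg/L.
After outfall 2: Q = 102.2 + 4.890 = 107.1 m³/s; C = (102.2·5.847 + 4.890·36.00)/107.1 = 7.224 mg/L.

7.22 mg/L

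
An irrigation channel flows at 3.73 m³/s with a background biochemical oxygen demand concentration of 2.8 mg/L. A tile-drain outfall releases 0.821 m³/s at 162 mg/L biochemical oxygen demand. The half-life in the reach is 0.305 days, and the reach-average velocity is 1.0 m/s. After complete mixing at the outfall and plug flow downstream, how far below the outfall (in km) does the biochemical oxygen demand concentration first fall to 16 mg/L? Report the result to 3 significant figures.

25.8 km

Mass balance: C = (3.730·2.800 + 0.8210·162.0) / 4.551 = 143.4/4.551 = 31.52 mg/L.
Half-life 0.305 d → k = ln 2 / 0.305 = 2.273 d⁻¹.
Set 31.52·exp(−k·t) = 16 → t = ln(31.52/16)/k = 25780 s = 7.160 h.
Distance = v·t = 1.0·25780 = 25780 m = 25.78 km.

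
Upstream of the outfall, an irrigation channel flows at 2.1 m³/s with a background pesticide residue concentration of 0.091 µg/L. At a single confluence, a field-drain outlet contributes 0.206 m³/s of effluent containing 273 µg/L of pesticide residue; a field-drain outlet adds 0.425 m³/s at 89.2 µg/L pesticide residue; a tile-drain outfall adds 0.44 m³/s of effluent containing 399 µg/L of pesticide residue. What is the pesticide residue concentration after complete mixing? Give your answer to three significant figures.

Conservation of mass: C = (2.100·0.09100 + 0.2060·273.0 + 0.4250·89.20 + 0.4400·399.0) / 3.171 = 269.9/3.171 = 85.11 µg/L.

85.1 µg/L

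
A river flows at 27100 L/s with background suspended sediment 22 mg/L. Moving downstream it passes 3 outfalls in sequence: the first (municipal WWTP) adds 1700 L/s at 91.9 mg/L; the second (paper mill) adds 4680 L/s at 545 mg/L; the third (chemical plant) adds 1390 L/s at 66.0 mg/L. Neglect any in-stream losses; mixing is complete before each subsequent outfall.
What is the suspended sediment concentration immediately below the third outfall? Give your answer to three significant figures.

97.4 mg/L

Outfall 1: combined Q = 28800 L/s; C = (27100·22.00 + 1700·91.90)/28800 = 26.13 mg/L.
Outfall 2: combined Q = 33480 L/s; C = (28800·26.13 + 4680·545.0)/33480 = 98.66 mg/L.
Outfall 3: combined Q = 34870 L/s; C = (33480·98.66 + 1390·66.00)/34870 = 97.36 mg/L.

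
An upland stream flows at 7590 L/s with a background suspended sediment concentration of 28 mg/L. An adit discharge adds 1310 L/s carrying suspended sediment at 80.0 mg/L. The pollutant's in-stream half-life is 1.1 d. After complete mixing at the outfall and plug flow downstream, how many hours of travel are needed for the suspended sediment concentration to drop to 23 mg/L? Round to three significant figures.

Conservation of mass: C = (7590·28.00 + 1310·80.00) / 8900 = 317300/8900 = 35.65 mg/L.
Half-life 1.1 d → k = ln 2 / 1.1 = 0.6301 d⁻¹.
35.65·exp(−k·t) = 23 → t = ln(35.65/23)/k = 60110 s = 16.70 h.

16.7 h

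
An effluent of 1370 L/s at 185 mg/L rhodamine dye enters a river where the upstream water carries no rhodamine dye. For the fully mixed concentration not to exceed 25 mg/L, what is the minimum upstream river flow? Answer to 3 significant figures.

Set C_mix = 25: (Q·0 + 1370·185.0) / (Q + 1370) = 25
→ Q = 1370·(185.0 − 25)/(25 − 0) = 8768 L/s.

8770 L/s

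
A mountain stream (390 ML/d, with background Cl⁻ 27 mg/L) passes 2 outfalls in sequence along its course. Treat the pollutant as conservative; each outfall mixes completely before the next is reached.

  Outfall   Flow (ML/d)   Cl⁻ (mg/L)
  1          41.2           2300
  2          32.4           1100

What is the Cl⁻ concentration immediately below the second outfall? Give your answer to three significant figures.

304 mg/L

After outfall 1: Q = 390.0 + 41.20 = 431.2 ML/d; C = (390.0·27.00 + 41.20·2300)/431.2 = 244.2 mg/L.
After outfall 2: Q = 431.2 + 32.40 = 463.6 ML/d; C = (431.2·244.2 + 32.40·1100)/463.6 = 304.0 mg/L.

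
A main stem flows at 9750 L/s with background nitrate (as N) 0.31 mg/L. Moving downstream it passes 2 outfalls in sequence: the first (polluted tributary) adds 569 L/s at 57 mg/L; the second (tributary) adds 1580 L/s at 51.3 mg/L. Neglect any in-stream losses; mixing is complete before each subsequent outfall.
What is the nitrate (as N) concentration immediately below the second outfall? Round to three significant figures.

9.79 mg/L

Outfall 1: combined Q = 10320 L/s; C = (9750·0.3100 + 569.0·57.00)/10320 = 3.436 mg/L.
Outfall 2: combined Q = 11900 L/s; C = (10320·3.436 + 1580·51.30)/11900 = 9.792 mg/L.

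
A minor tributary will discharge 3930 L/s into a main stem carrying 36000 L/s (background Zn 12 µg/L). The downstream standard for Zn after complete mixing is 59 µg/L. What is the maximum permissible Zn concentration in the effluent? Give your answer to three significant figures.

490 µg/L

At the limit, (Qr·Cr + Qe·Cₑ)/(Qr + Qe) = 59:
Cₑ = (39930·59 − 36000·12.00) / 3930 = 489.5 µg/L.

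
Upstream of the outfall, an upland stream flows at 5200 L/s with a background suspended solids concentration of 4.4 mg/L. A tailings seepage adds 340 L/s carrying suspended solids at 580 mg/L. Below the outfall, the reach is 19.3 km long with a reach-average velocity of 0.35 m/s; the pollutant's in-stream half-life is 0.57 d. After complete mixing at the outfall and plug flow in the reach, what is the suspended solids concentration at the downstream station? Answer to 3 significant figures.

18.3 mg/L

Flow-weighted average: C = (5200·4.400 + 340.0·580.0) / 5540 = 220100/5540 = 39.73 mg/L.
Travel time t = 19.3·1000 / 0.35 = 55140 s = 15.32 h.
Half-life 0.57 d → k = ln 2 / 0.57 = 1.216 d⁻¹.
Decay over the reach: 39.73·exp(−kt) = 39.73·0.4602 = 18.28 mg/L.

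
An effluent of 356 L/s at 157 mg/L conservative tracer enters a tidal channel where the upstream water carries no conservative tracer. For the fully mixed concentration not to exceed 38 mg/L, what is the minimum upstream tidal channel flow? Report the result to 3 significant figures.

1110 L/s

Set C_mix = 38: (Q·0 + 356.0·157.0) / (Q + 356.0) = 38
→ Q = 356.0·(157.0 − 38)/(38 − 0) = 1115 L/s.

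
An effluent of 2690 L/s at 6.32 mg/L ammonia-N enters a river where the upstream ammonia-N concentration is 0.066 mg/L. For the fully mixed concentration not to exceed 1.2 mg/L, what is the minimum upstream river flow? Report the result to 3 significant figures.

Set C_mix = 1.2: (Q·0.06600 + 2690·6.320) / (Q + 2690) = 1.2
→ Q = 2690·(6.320 − 1.2)/(1.2 − 0.06600) = 12150 L/s.

12100 L/s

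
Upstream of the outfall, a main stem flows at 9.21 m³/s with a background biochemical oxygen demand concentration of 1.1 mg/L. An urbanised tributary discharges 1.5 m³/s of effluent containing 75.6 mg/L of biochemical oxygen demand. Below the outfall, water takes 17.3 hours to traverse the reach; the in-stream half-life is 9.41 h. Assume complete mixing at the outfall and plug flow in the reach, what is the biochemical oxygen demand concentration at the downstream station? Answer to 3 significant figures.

3.23 mg/L

Mixed concentration C = ΣQC/ΣQ = (9.210·1.100 + 1.500·75.60) / 10.71 = 123.5/10.71 = 11.53 mg/L.
Half-life 9.41 h → k = ln 2 / 9.41 = 0.07366 h⁻¹ = 1.768 d⁻¹.
Decay over the reach: 11.53·exp(−kt) = 11.53·0.2796 = 3.225 mg/L.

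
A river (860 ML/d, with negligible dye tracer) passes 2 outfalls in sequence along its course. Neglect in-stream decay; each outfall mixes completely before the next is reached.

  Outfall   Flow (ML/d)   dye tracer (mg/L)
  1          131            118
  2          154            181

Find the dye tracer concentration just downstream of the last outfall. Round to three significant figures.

Outfall 1: combined Q = 991.0 ML/d; C = (860.0·0 + 131.0·118.0)/991.0 = 15.60 mg/L.
Outfall 2: combined Q = 1145 ML/d; C = (991.0·15.60 + 154.0·181.0)/1145 = 37.84 mg/L.

37.8 mg/L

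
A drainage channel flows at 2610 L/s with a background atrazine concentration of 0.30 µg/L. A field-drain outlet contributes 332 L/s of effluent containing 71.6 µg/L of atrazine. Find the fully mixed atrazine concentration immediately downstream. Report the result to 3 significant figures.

After mixing, C = (2610·0.3000 + 332.0·71.60) / 2942 = 24550/2942 = 8.346 µg/L.

8.35 µg/L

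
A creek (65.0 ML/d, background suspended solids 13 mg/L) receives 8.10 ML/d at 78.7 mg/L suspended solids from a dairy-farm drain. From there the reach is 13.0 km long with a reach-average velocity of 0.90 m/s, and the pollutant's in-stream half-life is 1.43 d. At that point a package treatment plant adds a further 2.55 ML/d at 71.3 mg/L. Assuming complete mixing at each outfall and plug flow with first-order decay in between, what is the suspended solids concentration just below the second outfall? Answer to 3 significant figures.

After mixing, C = (65.00·13.00 + 8.100·78.70) / 73.10 = 1482/73.10 = 20.28 mg/L; combined flow 73.10 ML/d.
Travel time t = 13.0·1000 / 0.90 = 14440 s = 4.012 h.
Half-life 1.43 d → k = ln 2 / 1.43 = 0.4847 d⁻¹.
Applying C = C₀e^(−kt): 20.28 × 0.9222 = 18.70 mg/L.
Second outfall: C = (73.10·18.70 + 2.550·71.30)/75.65 = 20.47 mg/L.

20.5 mg/L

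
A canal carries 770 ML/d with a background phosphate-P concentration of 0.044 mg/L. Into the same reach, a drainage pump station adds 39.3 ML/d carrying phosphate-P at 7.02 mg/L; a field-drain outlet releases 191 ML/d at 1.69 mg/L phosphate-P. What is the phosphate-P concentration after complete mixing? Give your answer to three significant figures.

0.632 mg/L

Flow-weighted average: C = (770.0·0.04400 + 39.30·7.020 + 191.0·1.690) / 1000 = 632.6/1000 = 0.6324 mg/L.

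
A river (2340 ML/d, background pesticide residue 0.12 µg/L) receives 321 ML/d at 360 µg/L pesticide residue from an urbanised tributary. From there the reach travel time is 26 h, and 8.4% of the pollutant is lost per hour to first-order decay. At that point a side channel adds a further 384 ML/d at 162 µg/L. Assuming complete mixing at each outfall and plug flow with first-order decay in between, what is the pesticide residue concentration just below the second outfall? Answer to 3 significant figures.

24.3 µg/L

Flow-weighted average: C = (2340·0.1200 + 321.0·360.0) / 2661 = 115800/2661 = 43.53 µg/L; combined flow 2661 ML/d.
8.4%/h lost → k = −ln(1 − 0.084) = 0.08774 h⁻¹.
After decay, C = 43.53 × e^(−kt) = 43.53 × 0.1022 = 4.447 µg/L.
At the second outfall, C = (2661·4.447 + 384.0·162.0) / (2661 + 384.0) = 24.32 µg/L.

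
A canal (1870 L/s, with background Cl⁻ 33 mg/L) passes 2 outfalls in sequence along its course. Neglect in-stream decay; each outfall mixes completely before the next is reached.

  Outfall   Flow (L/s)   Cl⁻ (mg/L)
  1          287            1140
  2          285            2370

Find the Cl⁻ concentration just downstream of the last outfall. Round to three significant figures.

Outfall 1: combined Q = 2157 L/s; C = (1870·33.00 + 287.0·1140)/2157 = 180.3 mg/L.
Outfall 2: combined Q = 2442 L/s; C = (2157·180.3 + 285.0·2370)/2442 = 435.8 mg/L.

436 mg/L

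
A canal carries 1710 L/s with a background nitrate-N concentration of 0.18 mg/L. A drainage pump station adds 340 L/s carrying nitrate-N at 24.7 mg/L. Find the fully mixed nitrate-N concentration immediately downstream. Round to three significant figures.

Conservation of mass: C = (1710·0.1800 + 340.0·24.70) / 2050 = 8706/2050 = 4.247 mg/L.

4.25 mg/L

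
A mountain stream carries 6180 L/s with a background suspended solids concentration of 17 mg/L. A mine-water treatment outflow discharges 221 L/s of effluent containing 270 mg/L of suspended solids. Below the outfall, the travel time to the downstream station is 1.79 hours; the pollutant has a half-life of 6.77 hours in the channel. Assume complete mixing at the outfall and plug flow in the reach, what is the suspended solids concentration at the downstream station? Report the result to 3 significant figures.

Flow-weighted average: C = (6180·17.00 + 221.0·270.0) / 6401 = 164700/6401 = 25.74 mg/L.
Half-life 6.77 h → k = ln 2 / 6.77 = 0.1024 h⁻¹ = 2.457 d⁻¹.
After decay, C = 25.74 × e^(−kt) = 25.74 × 0.8325 = 21.43 mg/L.

21.4 mg/L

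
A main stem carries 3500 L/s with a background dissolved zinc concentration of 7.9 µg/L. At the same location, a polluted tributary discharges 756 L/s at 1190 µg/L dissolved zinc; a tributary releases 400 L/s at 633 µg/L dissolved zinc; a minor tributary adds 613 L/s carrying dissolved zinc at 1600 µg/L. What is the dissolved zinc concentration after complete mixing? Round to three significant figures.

After mixing, C = (3500·7.900 + 756.0·1190 + 400.0·633.0 + 613.0·1600) / 5269 = 2161000/5269 = 410.2 µg/L.

410 µg/L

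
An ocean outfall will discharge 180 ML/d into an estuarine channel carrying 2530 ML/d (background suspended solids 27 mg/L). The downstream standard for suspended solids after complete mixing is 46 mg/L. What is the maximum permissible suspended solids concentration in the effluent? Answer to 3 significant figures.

313 mg/L

At the limit, (Qr·Cr + Qe·Cₑ)/(Qr + Qe) = 46:
Cₑ = (2710·46 − 2530·27.00) / 180.0 = 313.1 mg/L.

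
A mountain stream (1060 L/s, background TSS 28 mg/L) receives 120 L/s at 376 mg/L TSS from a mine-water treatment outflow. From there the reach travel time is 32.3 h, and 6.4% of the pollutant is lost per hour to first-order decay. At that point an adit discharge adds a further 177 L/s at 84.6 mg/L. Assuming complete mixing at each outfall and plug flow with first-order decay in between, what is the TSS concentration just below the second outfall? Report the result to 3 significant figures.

17.5 mg/L

Mass balance: C = (1060·28.00 + 120.0·376.0) / 1180 = 74800/1180 = 63.39 mg/L; combined flow 1180 L/s.
6.4%/h lost → k = −ln(1 − 0.064) = 0.06614 h⁻¹.
Decay over the reach: 63.39·exp(−kt) = 63.39·0.1181 = 7.486 mg/L.
Second outfall: C = (1180·7.486 + 177.0·84.60)/1357 = 17.54 mg/L.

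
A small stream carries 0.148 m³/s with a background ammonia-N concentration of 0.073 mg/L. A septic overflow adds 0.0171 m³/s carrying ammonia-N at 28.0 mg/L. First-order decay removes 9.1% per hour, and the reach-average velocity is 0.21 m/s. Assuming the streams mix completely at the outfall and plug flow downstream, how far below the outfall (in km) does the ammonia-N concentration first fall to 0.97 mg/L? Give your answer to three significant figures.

Conservation of mass: C = (0.1480·0.07300 + 0.01710·28.00) / 0.1651 = 0.4896/0.1651 = 2.965 mg/L.
9.1%/h lost → k = −ln(1 − 0.091) = 0.09541 h⁻¹.
Set 2.965·exp(−k·t) = 0.97 → t = ln(2.965/0.97)/k = 42170 s = 11.71 h.
Distance = v·t = 0.21·42170 = 8855 m = 8.855 km.

8.85 km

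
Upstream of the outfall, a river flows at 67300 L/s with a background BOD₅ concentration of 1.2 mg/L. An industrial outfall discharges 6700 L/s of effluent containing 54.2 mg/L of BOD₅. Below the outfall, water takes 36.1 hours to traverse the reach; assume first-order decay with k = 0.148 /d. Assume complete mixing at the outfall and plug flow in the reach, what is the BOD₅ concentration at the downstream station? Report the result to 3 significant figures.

4.80 mg/L

Conservation of mass: C = (67300·1.200 + 6700·54.20) / 74000 = 443900/74000 = 5.999 mg/L.
Decay over the reach: 5.999·exp(−kt) = 5.999·0.8004 = 4.801 mg/L.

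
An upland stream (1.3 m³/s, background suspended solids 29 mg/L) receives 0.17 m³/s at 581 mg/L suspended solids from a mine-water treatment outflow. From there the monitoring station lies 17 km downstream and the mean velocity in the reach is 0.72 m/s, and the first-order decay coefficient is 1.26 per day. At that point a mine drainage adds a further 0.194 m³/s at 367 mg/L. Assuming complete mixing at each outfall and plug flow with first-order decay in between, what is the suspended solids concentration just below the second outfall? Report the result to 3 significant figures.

After mixing, C = (1.300·29.00 + 0.1700·581.0) / 1.470 = 136.5/1.470 = 92.84 mg/L; combined flow 1.470 m³/s.
Travel time t = 17·1000 / 0.72 = 23610 s = 6.559 h.
Decay over the reach: 92.84·exp(−kt) = 92.84·0.7087 = 65.79 mg/L.
Second outfall: C = (1.470·65.79 + 0.1940·367.0)/1.664 = 100.9 mg/L.

101 mg/L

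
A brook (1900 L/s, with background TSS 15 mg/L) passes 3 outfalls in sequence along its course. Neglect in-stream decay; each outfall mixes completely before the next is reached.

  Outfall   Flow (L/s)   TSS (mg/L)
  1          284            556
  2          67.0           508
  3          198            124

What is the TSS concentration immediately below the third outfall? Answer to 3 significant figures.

100 mg/L

Outfall 1: combined Q = 2184 L/s; C = (1900·15.00 + 284.0·556.0)/2184 = 85.35 mg/L.
Outfall 2: combined Q = 2251 L/s; C = (2184·85.35 + 67.00·508.0)/2251 = 97.93 mg/L.
Outfall 3: combined Q = 2449 L/s; C = (2251·97.93 + 198.0·124.0)/2449 = 100.0 mg/L.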